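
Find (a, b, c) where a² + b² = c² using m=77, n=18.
(5605, 2772, 6253)

Euclid's formula: a = m² - n², b = 2mn, c = m² + n²
m = 77, n = 18
a = 77² - 18² = 5929 - 324 = 5605
b = 2 × 77 × 18 = 2772
c = 77² + 18² = 5929 + 324 = 6253
Verification: 5605² + 2772² = 31416025 + 7683984 = 39100009 = 6253² ✓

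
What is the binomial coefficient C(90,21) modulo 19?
3

Using Lucas' theorem:
Write n=90 and k=21 in base 19:
n in base 19: [4, 14]
k in base 19: [1, 2]
C(90,21) mod 19 = ∏ C(n_i, k_i) mod 19
Digit binomials (mod 19): C(4,1) = 4; C(14,2) = 91 ≡ 15
Product: 4 × 15 = 60 ≡ 3 (mod 19)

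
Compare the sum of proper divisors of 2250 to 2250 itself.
abundant

Proper divisors of 2250: sum = 1 + 2 + 3 + 5 + 6 + 9 + 10 + 15 + ... + 375 + 450 + 750 + 1125 (23 divisors) = 3834
Since 3834 > 2250, 2250 is abundant.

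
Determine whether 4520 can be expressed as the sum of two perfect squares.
26² + 62² (a=26, b=62)

Factorization: 4520 = 2^3 × 5 × 113
By Fermat: n is sum of two squares iff every prime p ≡ 3 (mod 4) appears to even power.
All primes ≡ 3 (mod 4) appear to even power.
Search a = 0, 1, 2, … for 4520 - a² a perfect square: first hit at a = 26: 4520 - 676 = 3844 = 62².
4520 = 26² + 62² = 676 + 3844 ✓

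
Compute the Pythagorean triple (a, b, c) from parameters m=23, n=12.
(385, 552, 673)

Euclid's formula: a = m² - n², b = 2mn, c = m² + n²
m = 23, n = 12
a = 23² - 12² = 529 - 144 = 385
b = 2 × 23 × 12 = 552
c = 23² + 12² = 529 + 144 = 673
Verification: 385² + 552² = 148225 + 304704 = 452929 = 673² ✓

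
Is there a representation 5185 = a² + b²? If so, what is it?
1² + 72² (a=1, b=72)

Factorization: 5185 = 5 × 17 × 61
By Fermat: n is sum of two squares iff every prime p ≡ 3 (mod 4) appears to even power.
All primes ≡ 3 (mod 4) appear to even power.
Search a = 0, 1, 2, … for 5185 - a² a perfect square: first hit at a = 1: 5185 - 1 = 5184 = 72².
5185 = 1² + 72² = 1 + 5184 ✓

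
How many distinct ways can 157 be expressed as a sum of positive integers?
80630964769

p(n) counts ways to write n as a sum of positive integers (order ignored).
Euler's pentagonal recurrence: p(k) = p(k-1) + p(k-2) - p(k-5) - p(k-7) + p(k-12) + p(k-15) - ... (offsets j(3j∓1)/2, signs ++--, p(0)=1, p(<0)=0).
DP table for k = 0..156: p(0)=1, p(1)=1, p(2)=2, p(3)=3, p(4)=5, p(5)=7, p(6)=11, p(7)=15, p(8)=22, p(9)=30, p(10)=42, p(11)=56, p(12)=77, p(13)=101, p(14)=135, p(15)=176, p(16)=231, p(17)=297, p(18)=385, p(19)=490, p(20)=627, p(21)=792, p(22)=1002, p(23)=1255, p(24)=1575, p(25)=1958, p(26)=2436, p(27)=3010, p(28)=3718, p(29)=4565, p(30)=5604, p(31)=6842, p(32)=8349, p(33)=10143, p(34)=12310, p(35)=14883, p(36)=17977, p(37)=21637, p(38)=26015, p(39)=31185, p(40)=37338, p(41)=44583, p(42)=53174, p(43)=63261, p(44)=75175, p(45)=89134, p(46)=105558, p(47)=124754, p(48)=147273, p(49)=173525, p(50)=204226, p(51)=239943, p(52)=281589, p(53)=329931, p(54)=386155, p(55)=451276, p(56)=526823, p(57)=614154, p(58)=715220, p(59)=831820, p(60)=966467, p(61)=1121505, p(62)=1300156, p(63)=1505499, p(64)=1741630, p(65)=2012558, p(66)=2323520, p(67)=2679689, p(68)=3087735, p(69)=3554345, p(70)=4087968, p(71)=4697205, p(72)=5392783, p(73)=6185689, p(74)=7089500, p(75)=8118264, p(76)=9289091, p(77)=10619863, p(78)=12132164, p(79)=13848650, p(80)=15796476, p(81)=18004327, p(82)=20506255, p(83)=23338469, p(84)=26543660, p(85)=30167357, p(86)=34262962, p(87)=38887673, p(88)=44108109, p(89)=49995925, p(90)=56634173, p(91)=64112359, p(92)=72533807, p(93)=82010177, p(94)=92669720, p(95)=104651419, p(96)=118114304, p(97)=133230930, p(98)=150198136, p(99)=169229875, p(100)=190569292, p(101)=214481126, p(102)=241265379, p(103)=271248950, p(104)=304801365, p(105)=342325709, p(106)=384276336, p(107)=431149389, p(108)=483502844, p(109)=541946240, p(110)=607163746, p(111)=679903203, p(112)=761002156, p(113)=851376628, p(114)=952050665, p(115)=1064144451, p(116)=1188908248, p(117)=1327710076, p(118)=1482074143, p(119)=1653668665, p(120)=1844349560, p(121)=2056148051, p(122)=2291320912, p(123)=2552338241, p(124)=2841940500, p(125)=3163127352, p(126)=3519222692, p(127)=3913864295, p(128)=4351078600, p(129)=4835271870, p(130)=5371315400, p(131)=5964539504, p(132)=6620830889, p(133)=7346629512, p(134)=8149040695, p(135)=9035836076, p(136)=10015581680, p(137)=11097645016, p(138)=12292341831, p(139)=13610949895, p(140)=15065878135, p(141)=16670689208, p(142)=18440293320, p(143)=20390982757, p(144)=22540654445, p(145)=24908858009, p(146)=27517052599, p(147)=30388671978, p(148)=33549419497, p(149)=37027355200, p(150)=40853235313, p(151)=45060624582, p(152)=49686288421, p(153)=54770336324, p(154)=60356673280, p(155)=66493182097, p(156)=73232243759.
Final step: p(157) = p(156) + p(155) - p(152) - p(150) + p(145) + p(142) - p(135) - p(131) + p(122) + p(117) - p(106) - p(100) + p(87) + p(80) - p(65) - p(57) + p(40) + p(31) - p(12) - p(2)
= 73232243759 + 66493182097 - 49686288421 - 40853235313 + 24908858009 + 18440293320 - 9035836076 - 5964539504 + 2291320912 + 1327710076 - 384276336 - 190569292 + 38887673 + 15796476 - 2012558 - 614154 + 37338 + 6842 - 77 - 2
= 80630964769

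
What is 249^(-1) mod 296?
233

gcd(249, 296) = 1, so the inverse exists.
Extended Euclidean algorithm on (296, 249):
296 = 1 × 249 + 47  ⟹  47 = (1)·296 + (-1)·249
249 = 5 × 47 + 14  ⟹  14 = (-5)·296 + (6)·249
47 = 3 × 14 + 5  ⟹  5 = (16)·296 + (-19)·249
14 = 2 × 5 + 4  ⟹  4 = (-37)·296 + (44)·249
5 = 1 × 4 + 1  ⟹  1 = (53)·296 + (-63)·249
So (-63)·249 ≡ 1 (mod 296), i.e. 249^(-1) ≡ -63 ≡ 233 (mod 296).
Check: 249 × 233 = 58017 ≡ 1 (mod 296)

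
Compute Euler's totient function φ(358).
178

358 = 2 × 179
φ(n) = n × ∏(1 - 1/p) for each prime p dividing n
φ(358) = 358 × (1 - 1/2) × (1 - 1/179) = 178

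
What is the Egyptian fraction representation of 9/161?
1/18 + 1/2898

Greedy algorithm:
9/161: ceiling(161/9) = 18, use 1/18
1/2898: ceiling(2898/1) = 2898, use 1/2898
Result: 9/161 = 1/18 + 1/2898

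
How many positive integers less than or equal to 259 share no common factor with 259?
216

259 = 7 × 37
φ(n) = n × ∏(1 - 1/p) for each prime p dividing n
φ(259) = 259 × (1 - 1/7) × (1 - 1/37) = 216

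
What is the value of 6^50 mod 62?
36

Repeated squaring. Binary of 50 = 110010.
6^1 ≡ 6 (mod 62); 6^2 ≡ 36 (mod 62); 6^4 ≡ 56 (mod 62); 6^8 ≡ 36 (mod 62); 6^16 ≡ 56 (mod 62); 6^32 ≡ 36 (mod 62)
6^50 = 6^2 × 6^16 × 6^32 ≡ 36 (mod 62)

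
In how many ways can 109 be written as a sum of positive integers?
541946240

p(n) counts ways to write n as a sum of positive integers (order ignored).
Euler's pentagonal recurrence: p(k) = p(k-1) + p(k-2) - p(k-5) - p(k-7) + p(k-12) + p(k-15) - ... (offsets j(3j∓1)/2, signs ++--, p(0)=1, p(<0)=0).
DP table for k = 0..108: p(0)=1, p(1)=1, p(2)=2, p(3)=3, p(4)=5, p(5)=7, p(6)=11, p(7)=15, p(8)=22, p(9)=30, p(10)=42, p(11)=56, p(12)=77, p(13)=101, p(14)=135, p(15)=176, p(16)=231, p(17)=297, p(18)=385, p(19)=490, p(20)=627, p(21)=792, p(22)=1002, p(23)=1255, p(24)=1575, p(25)=1958, p(26)=2436, p(27)=3010, p(28)=3718, p(29)=4565, p(30)=5604, p(31)=6842, p(32)=8349, p(33)=10143, p(34)=12310, p(35)=14883, p(36)=17977, p(37)=21637, p(38)=26015, p(39)=31185, p(40)=37338, p(41)=44583, p(42)=53174, p(43)=63261, p(44)=75175, p(45)=89134, p(46)=105558, p(47)=124754, p(48)=147273, p(49)=173525, p(50)=204226, p(51)=239943, p(52)=281589, p(53)=329931, p(54)=386155, p(55)=451276, p(56)=526823, p(57)=614154, p(58)=715220, p(59)=831820, p(60)=966467, p(61)=1121505, p(62)=1300156, p(63)=1505499, p(64)=1741630, p(65)=2012558, p(66)=2323520, p(67)=2679689, p(68)=3087735, p(69)=3554345, p(70)=4087968, p(71)=4697205, p(72)=5392783, p(73)=6185689, p(74)=7089500, p(75)=8118264, p(76)=9289091, p(77)=10619863, p(78)=12132164, p(79)=13848650, p(80)=15796476, p(81)=18004327, p(82)=20506255, p(83)=23338469, p(84)=26543660, p(85)=30167357, p(86)=34262962, p(87)=38887673, p(88)=44108109, p(89)=49995925, p(90)=56634173, p(91)=64112359, p(92)=72533807, p(93)=82010177, p(94)=92669720, p(95)=104651419, p(96)=118114304, p(97)=133230930, p(98)=150198136, p(99)=169229875, p(100)=190569292, p(101)=214481126, p(102)=241265379, p(103)=271248950, p(104)=304801365, p(105)=342325709, p(106)=384276336, p(107)=431149389, p(108)=483502844.
Final step: p(109) = p(108) + p(107) - p(104) - p(102) + p(97) + p(94) - p(87) - p(83) + p(74) + p(69) - p(58) - p(52) + p(39) + p(32) - p(17) - p(9)
= 483502844 + 431149389 - 304801365 - 241265379 + 133230930 + 92669720 - 38887673 - 23338469 + 7089500 + 3554345 - 715220 - 281589 + 31185 + 8349 - 297 - 30
= 541946240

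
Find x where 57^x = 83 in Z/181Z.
11

Baby-step giant-step with step n = ⌈√181⌉ = 14.
Baby steps 57^j mod 181 (j:value) for j=0..13: 0:1, 1:57, 2:172, 3:30, 4:81, 5:92, 6:176, 7:77, 8:45, 9:31, 10:138, 11:83, 12:25, 13:158.
h = 83 is already in the table at j=11, so x = 11.
Check: 57^11 ≡ 83 (mod 181).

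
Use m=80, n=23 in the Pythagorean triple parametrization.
(5871, 3680, 6929)

Euclid's formula: a = m² - n², b = 2mn, c = m² + n²
m = 80, n = 23
a = 80² - 23² = 6400 - 529 = 5871
b = 2 × 80 × 23 = 3680
c = 80² + 23² = 6400 + 529 = 6929
Verification: 5871² + 3680² = 34468641 + 13542400 = 48011041 = 6929² ✓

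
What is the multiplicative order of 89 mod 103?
34

103 is prime, so ord(89) divides φ(103) = 102.
Divisors of 102: 1, 2, 3, 6, 17, 34, 51, 102.
Repeated squaring: 89^1 ≡ 89, 89^2 ≡ 93, 89^4 ≡ 100, 89^8 ≡ 9, 89^16 ≡ 81, 89^32 ≡ 72, 89^64 ≡ 34 (mod 103).
Test 89^d mod 103 for each divisor d in increasing order:
89^1 ≡ 89
89^2 ≡ 93
89^3 = 89^2·89^1 ≡ 37
89^6 = 89^4·89^2 ≡ 30
89^17 = 89^16·89^1 ≡ 102
89^34 = 89^32·89^2 ≡ 1  ← first divisor giving 1
The order is 34.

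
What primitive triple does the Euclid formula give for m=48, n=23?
(1775, 2208, 2833)

Euclid's formula: a = m² - n², b = 2mn, c = m² + n²
m = 48, n = 23
a = 48² - 23² = 2304 - 529 = 1775
b = 2 × 48 × 23 = 2208
c = 48² + 23² = 2304 + 529 = 2833
Verification: 1775² + 2208² = 3150625 + 4875264 = 8025889 = 2833² ✓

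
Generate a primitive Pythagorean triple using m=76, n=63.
(1807, 9576, 9745)

Euclid's formula: a = m² - n², b = 2mn, c = m² + n²
m = 76, n = 63
a = 76² - 63² = 5776 - 3969 = 1807
b = 2 × 76 × 63 = 9576
c = 76² + 63² = 5776 + 3969 = 9745
Verification: 1807² + 9576² = 3265249 + 91699776 = 94965025 = 9745² ✓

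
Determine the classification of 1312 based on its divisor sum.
abundant

Proper divisors of 1312: sum = 1 + 2 + 4 + 8 + 16 + 32 + 41 + 82 + 164 + 328 + 656 = 1334
Since 1334 > 1312, 1312 is abundant.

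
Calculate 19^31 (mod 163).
66

Repeated squaring. Binary of 31 = 11111.
19^1 ≡ 19 (mod 163); 19^2 ≡ 35 (mod 163); 19^4 ≡ 84 (mod 163); 19^8 ≡ 47 (mod 163); 19^16 ≡ 90 (mod 163)
19^31 = 19^1 × 19^2 × 19^4 × 19^8 × 19^16 ≡ 66 (mod 163)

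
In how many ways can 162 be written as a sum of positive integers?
129913904637

p(n) counts ways to write n as a sum of positive integers (order ignored).
Euler's pentagonal recurrence: p(k) = p(k-1) + p(k-2) - p(k-5) - p(k-7) + p(k-12) + p(k-15) - ... (offsets j(3j∓1)/2, signs ++--, p(0)=1, p(<0)=0).
DP table for k = 0..161: p(0)=1, p(1)=1, p(2)=2, p(3)=3, p(4)=5, p(5)=7, p(6)=11, p(7)=15, p(8)=22, p(9)=30, p(10)=42, p(11)=56, p(12)=77, p(13)=101, p(14)=135, p(15)=176, p(16)=231, p(17)=297, p(18)=385, p(19)=490, p(20)=627, p(21)=792, p(22)=1002, p(23)=1255, p(24)=1575, p(25)=1958, p(26)=2436, p(27)=3010, p(28)=3718, p(29)=4565, p(30)=5604, p(31)=6842, p(32)=8349, p(33)=10143, p(34)=12310, p(35)=14883, p(36)=17977, p(37)=21637, p(38)=26015, p(39)=31185, p(40)=37338, p(41)=44583, p(42)=53174, p(43)=63261, p(44)=75175, p(45)=89134, p(46)=105558, p(47)=124754, p(48)=147273, p(49)=173525, p(50)=204226, p(51)=239943, p(52)=281589, p(53)=329931, p(54)=386155, p(55)=451276, p(56)=526823, p(57)=614154, p(58)=715220, p(59)=831820, p(60)=966467, p(61)=1121505, p(62)=1300156, p(63)=1505499, p(64)=1741630, p(65)=2012558, p(66)=2323520, p(67)=2679689, p(68)=3087735, p(69)=3554345, p(70)=4087968, p(71)=4697205, p(72)=5392783, p(73)=6185689, p(74)=7089500, p(75)=8118264, p(76)=9289091, p(77)=10619863, p(78)=12132164, p(79)=13848650, p(80)=15796476, p(81)=18004327, p(82)=20506255, p(83)=23338469, p(84)=26543660, p(85)=30167357, p(86)=34262962, p(87)=38887673, p(88)=44108109, p(89)=49995925, p(90)=56634173, p(91)=64112359, p(92)=72533807, p(93)=82010177, p(94)=92669720, p(95)=104651419, p(96)=118114304, p(97)=133230930, p(98)=150198136, p(99)=169229875, p(100)=190569292, p(101)=214481126, p(102)=241265379, p(103)=271248950, p(104)=304801365, p(105)=342325709, p(106)=384276336, p(107)=431149389, p(108)=483502844, p(109)=541946240, p(110)=607163746, p(111)=679903203, p(112)=761002156, p(113)=851376628, p(114)=952050665, p(115)=1064144451, p(116)=1188908248, p(117)=1327710076, p(118)=1482074143, p(119)=1653668665, p(120)=1844349560, p(121)=2056148051, p(122)=2291320912, p(123)=2552338241, p(124)=2841940500, p(125)=3163127352, p(126)=3519222692, p(127)=3913864295, p(128)=4351078600, p(129)=4835271870, p(130)=5371315400, p(131)=5964539504, p(132)=6620830889, p(133)=7346629512, p(134)=8149040695, p(135)=9035836076, p(136)=10015581680, p(137)=11097645016, p(138)=12292341831, p(139)=13610949895, p(140)=15065878135, p(141)=16670689208, p(142)=18440293320, p(143)=20390982757, p(144)=22540654445, p(145)=24908858009, p(146)=27517052599, p(147)=30388671978, p(148)=33549419497, p(149)=37027355200, p(150)=40853235313, p(151)=45060624582, p(152)=49686288421, p(153)=54770336324, p(154)=60356673280, p(155)=66493182097, p(156)=73232243759, p(157)=80630964769, p(158)=88751778802, p(159)=97662728555, p(160)=107438159466, p(161)=118159068427.
Final step: p(162) = p(161) + p(160) - p(157) - p(155) + p(150) + p(147) - p(140) - p(136) + p(127) + p(122) - p(111) - p(105) + p(92) + p(85) - p(70) - p(62) + p(45) + p(36) - p(17) - p(7)
= 118159068427 + 107438159466 - 80630964769 - 66493182097 + 40853235313 + 30388671978 - 15065878135 - 10015581680 + 3913864295 + 2291320912 - 679903203 - 342325709 + 72533807 + 30167357 - 4087968 - 1300156 + 89134 + 17977 - 297 - 15
= 129913904637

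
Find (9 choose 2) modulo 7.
1

Using Lucas' theorem:
Write n=9 and k=2 in base 7:
n in base 7: [1, 2]
k in base 7: [0, 2]
C(9,2) mod 7 = ∏ C(n_i, k_i) mod 7
Digit binomials (mod 7): C(1,0) = 1; C(2,2) = 1
Product: 1 × 1 = 1 ≡ 1 (mod 7)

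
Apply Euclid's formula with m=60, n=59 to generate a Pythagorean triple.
(119, 7080, 7081)

Euclid's formula: a = m² - n², b = 2mn, c = m² + n²
m = 60, n = 59
a = 60² - 59² = 3600 - 3481 = 119
b = 2 × 60 × 59 = 7080
c = 60² + 59² = 3600 + 3481 = 7081
Verification: 119² + 7080² = 14161 + 50126400 = 50140561 = 7081² ✓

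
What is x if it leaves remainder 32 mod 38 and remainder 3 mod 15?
108

Using Chinese Remainder Theorem:
M = 38 × 15 = 570
M1 = 15, M2 = 38
y1 = 15^(-1) mod 38 = 33
y2 = 38^(-1) mod 15 = 2
x = (32×15×33 + 3×38×2) mod 570 = 108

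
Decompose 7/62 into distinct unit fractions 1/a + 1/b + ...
1/9 + 1/558

Greedy algorithm:
7/62: ceiling(62/7) = 9, use 1/9
1/558: ceiling(558/1) = 558, use 1/558
Result: 7/62 = 1/9 + 1/558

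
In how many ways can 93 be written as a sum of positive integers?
82010177

p(n) counts ways to write n as a sum of positive integers (order ignored).
Euler's pentagonal recurrence: p(k) = p(k-1) + p(k-2) - p(k-5) - p(k-7) + p(k-12) + p(k-15) - ... (offsets j(3j∓1)/2, signs ++--, p(0)=1, p(<0)=0).
DP table for k = 0..92: p(0)=1, p(1)=1, p(2)=2, p(3)=3, p(4)=5, p(5)=7, p(6)=11, p(7)=15, p(8)=22, p(9)=30, p(10)=42, p(11)=56, p(12)=77, p(13)=101, p(14)=135, p(15)=176, p(16)=231, p(17)=297, p(18)=385, p(19)=490, p(20)=627, p(21)=792, p(22)=1002, p(23)=1255, p(24)=1575, p(25)=1958, p(26)=2436, p(27)=3010, p(28)=3718, p(29)=4565, p(30)=5604, p(31)=6842, p(32)=8349, p(33)=10143, p(34)=12310, p(35)=14883, p(36)=17977, p(37)=21637, p(38)=26015, p(39)=31185, p(40)=37338, p(41)=44583, p(42)=53174, p(43)=63261, p(44)=75175, p(45)=89134, p(46)=105558, p(47)=124754, p(48)=147273, p(49)=173525, p(50)=204226, p(51)=239943, p(52)=281589, p(53)=329931, p(54)=386155, p(55)=451276, p(56)=526823, p(57)=614154, p(58)=715220, p(59)=831820, p(60)=966467, p(61)=1121505, p(62)=1300156, p(63)=1505499, p(64)=1741630, p(65)=2012558, p(66)=2323520, p(67)=2679689, p(68)=3087735, p(69)=3554345, p(70)=4087968, p(71)=4697205, p(72)=5392783, p(73)=6185689, p(74)=7089500, p(75)=8118264, p(76)=9289091, p(77)=10619863, p(78)=12132164, p(79)=13848650, p(80)=15796476, p(81)=18004327, p(82)=20506255, p(83)=23338469, p(84)=26543660, p(85)=30167357, p(86)=34262962, p(87)=38887673, p(88)=44108109, p(89)=49995925, p(90)=56634173, p(91)=64112359, p(92)=72533807.
Final step: p(93) = p(92) + p(91) - p(88) - p(86) + p(81) + p(78) - p(71) - p(67) + p(58) + p(53) - p(42) - p(36) + p(23) + p(16) - p(1)
= 72533807 + 64112359 - 44108109 - 34262962 + 18004327 + 12132164 - 4697205 - 2679689 + 715220 + 329931 - 53174 - 17977 + 1255 + 231 - 1
= 82010177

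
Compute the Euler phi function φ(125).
100

125 = 5^3
φ(n) = n × ∏(1 - 1/p) for each prime p dividing n
φ(125) = 125 × (1 - 1/5) = 100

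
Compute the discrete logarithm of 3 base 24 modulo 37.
22

Baby-step giant-step with step n = ⌈√37⌉ = 7.
Baby steps 24^j mod 37 (j:value) for j=0..6: 0:1, 1:24, 2:21, 3:23, 4:34, 5:2, 6:11.
Giant-step multiplier: 24^(-7) ≡ 24^(36-7) = 24^29 ≡ 15 (mod 37).
Giant steps γ_i = 3·15^i mod 37: γ_0=3, γ_1=8, γ_2=9, γ_3=24 (in table at j=1).
x = i·n + j = 3·7 + 1 = 22.
Check: 24^22 ≡ 3 (mod 37).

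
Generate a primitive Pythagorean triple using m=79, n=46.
(4125, 7268, 8357)

Euclid's formula: a = m² - n², b = 2mn, c = m² + n²
m = 79, n = 46
a = 79² - 46² = 6241 - 2116 = 4125
b = 2 × 79 × 46 = 7268
c = 79² + 46² = 6241 + 2116 = 8357
Verification: 4125² + 7268² = 17015625 + 52823824 = 69839449 = 8357² ✓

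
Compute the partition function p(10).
42

p(n) counts ways to write n as a sum of positive integers (order ignored).
Examples: 10; 9 + 1; 8 + 2; 8 + 1 + 1; 7 + 3; ... (42 total)
p(10) = 42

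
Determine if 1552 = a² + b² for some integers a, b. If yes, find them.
16² + 36² (a=16, b=36)

Factorization: 1552 = 2^4 × 97
By Fermat: n is sum of two squares iff every prime p ≡ 3 (mod 4) appears to even power.
All primes ≡ 3 (mod 4) appear to even power.
Search a = 0, 1, 2, … for 1552 - a² a perfect square: first hit at a = 16: 1552 - 256 = 1296 = 36².
1552 = 16² + 36² = 256 + 1296 ✓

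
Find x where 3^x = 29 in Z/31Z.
9

Baby-step giant-step with step n = ⌈√31⌉ = 6.
Baby steps 3^j mod 31 (j:value) for j=0..5: 0:1, 1:3, 2:9, 3:27, 4:19, 5:26.
Giant-step multiplier: 3^(-6) ≡ 3^(30-6) = 3^24 ≡ 2 (mod 31).
Giant steps γ_i = 29·2^i mod 31: γ_0=29, γ_1=27 (in table at j=3).
x = i·n + j = 1·6 + 3 = 9.
Check: 3^9 ≡ 29 (mod 31).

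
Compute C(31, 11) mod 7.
0

Using Lucas' theorem:
Write n=31 and k=11 in base 7:
n in base 7: [4, 3]
k in base 7: [1, 4]
C(31,11) mod 7 = ∏ C(n_i, k_i) mod 7
Digit binomials (mod 7): C(4,1) = 4; C(3,4) = 0 (k_i > n_i)
Product: 4 × 0 = 0 ≡ 0 (mod 7)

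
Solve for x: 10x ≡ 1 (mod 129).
13

gcd(10, 129) = 1, so the inverse exists.
Extended Euclidean algorithm on (129, 10):
129 = 12 × 10 + 9  ⟹  9 = (1)·129 + (-12)·10
10 = 1 × 9 + 1  ⟹  1 = (-1)·129 + (13)·10
So (13)·10 ≡ 1 (mod 129), i.e. 10^(-1) ≡ 13 (mod 129).
Check: 10 × 13 = 130 ≡ 1 (mod 129)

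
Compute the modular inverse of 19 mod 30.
19

gcd(19, 30) = 1, so the inverse exists.
Extended Euclidean algorithm on (30, 19):
30 = 1 × 19 + 11  ⟹  11 = (1)·30 + (-1)·19
19 = 1 × 11 + 8  ⟹  8 = (-1)·30 + (2)·19
11 = 1 × 8 + 3  ⟹  3 = (2)·30 + (-3)·19
8 = 2 × 3 + 2  ⟹  2 = (-5)·30 + (8)·19
3 = 1 × 2 + 1  ⟹  1 = (7)·30 + (-11)·19
So (-11)·19 ≡ 1 (mod 30), i.e. 19^(-1) ≡ -11 ≡ 19 (mod 30).
Check: 19 × 19 = 361 ≡ 1 (mod 30)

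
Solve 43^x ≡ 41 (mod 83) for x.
56

Baby-step giant-step with step n = ⌈√83⌉ = 10.
Baby steps 43^j mod 83 (j:value) for j=0..9: 0:1, 1:43, 2:23, 3:76, 4:31, 5:5, 6:49, 7:32, 8:48, 9:72.
Giant-step multiplier: 43^(-10) ≡ 43^(82-10) = 43^72 ≡ 10 (mod 83).
Giant steps γ_i = 41·10^i mod 83: γ_0=41, γ_1=78, γ_2=33, γ_3=81, γ_4=63, γ_5=49 (in table at j=6).
x = i·n + j = 5·10 + 6 = 56.
Check: 43^56 ≡ 41 (mod 83).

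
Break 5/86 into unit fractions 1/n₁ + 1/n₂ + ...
1/18 + 1/387

Greedy algorithm:
5/86: ceiling(86/5) = 18, use 1/18
1/387: ceiling(387/1) = 387, use 1/387
Result: 5/86 = 1/18 + 1/387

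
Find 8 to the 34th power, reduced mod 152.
144

Repeated squaring. Binary of 34 = 100010.
8^1 ≡ 8 (mod 152); 8^2 ≡ 64 (mod 152); 8^4 ≡ 144 (mod 152); 8^8 ≡ 64 (mod 152); 8^16 ≡ 144 (mod 152); 8^32 ≡ 64 (mod 152)
8^34 = 8^2 × 8^32 ≡ 144 (mod 152)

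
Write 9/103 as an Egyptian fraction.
1/12 + 1/248 + 1/76632

Greedy algorithm:
9/103: ceiling(103/9) = 12, use 1/12
5/1236: ceiling(1236/5) = 248, use 1/248
1/76632: ceiling(76632/1) = 76632, use 1/76632
Result: 9/103 = 1/12 + 1/248 + 1/76632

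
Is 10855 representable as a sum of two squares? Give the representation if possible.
Not possible

Factorization: 10855 = 5 × 13 × 167
By Fermat: n is sum of two squares iff every prime p ≡ 3 (mod 4) appears to even power.
Prime(s) ≡ 3 (mod 4) with odd exponent: [(167, 1)]
Therefore 10855 cannot be expressed as a² + b².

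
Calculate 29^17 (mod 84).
29

Repeated squaring. Binary of 17 = 10001.
29^1 ≡ 29 (mod 84); 29^2 ≡ 1 (mod 84); 29^4 ≡ 1 (mod 84); 29^8 ≡ 1 (mod 84); 29^16 ≡ 1 (mod 84)
29^17 = 29^1 × 29^16 ≡ 29 (mod 84)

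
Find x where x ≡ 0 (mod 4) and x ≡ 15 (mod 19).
72

Using Chinese Remainder Theorem:
M = 4 × 19 = 76
M1 = 19, M2 = 4
y1 = 19^(-1) mod 4 = 3
y2 = 4^(-1) mod 19 = 5
x = (0×19×3 + 15×4×5) mod 76 = 72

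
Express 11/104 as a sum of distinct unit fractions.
1/10 + 1/174 + 1/45240

Greedy algorithm:
11/104: ceiling(104/11) = 10, use 1/10
3/520: ceiling(520/3) = 174, use 1/174
1/45240: ceiling(45240/1) = 45240, use 1/45240
Result: 11/104 = 1/10 + 1/174 + 1/45240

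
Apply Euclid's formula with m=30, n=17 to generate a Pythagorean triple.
(611, 1020, 1189)

Euclid's formula: a = m² - n², b = 2mn, c = m² + n²
m = 30, n = 17
a = 30² - 17² = 900 - 289 = 611
b = 2 × 30 × 17 = 1020
c = 30² + 17² = 900 + 289 = 1189
Verification: 611² + 1020² = 373321 + 1040400 = 1413721 = 1189² ✓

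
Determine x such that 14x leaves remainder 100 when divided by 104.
x ≡ 22 (mod 52)

gcd(14, 104) = 2, which divides 100, so solutions exist.
Divide through by 2: 7x ≡ 50 (mod 52).
Find 7^(-1) mod 52 by the extended Euclidean algorithm:
52 = 7 × 7 + 3  ⟹  3 = (1)·52 + (-7)·7
7 = 2 × 3 + 1  ⟹  1 = (-2)·52 + (15)·7
So (15)·7 ≡ 1 (mod 52), i.e. 7^(-1) ≡ 15 (mod 52).
x ≡ 15 × 50 = 750 ≡ 22 (mod 52).
Check: 14 × 22 = 308 ≡ 100 (mod 104).
x ≡ 22 (mod 52), giving 2 solutions mod 104.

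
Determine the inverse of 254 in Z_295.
259

gcd(254, 295) = 1, so the inverse exists.
Extended Euclidean algorithm on (295, 254):
295 = 1 × 254 + 41  ⟹  41 = (1)·295 + (-1)·254
254 = 6 × 41 + 8  ⟹  8 = (-6)·295 + (7)·254
41 = 5 × 8 + 1  ⟹  1 = (31)·295 + (-36)·254
So (-36)·254 ≡ 1 (mod 295), i.e. 254^(-1) ≡ -36 ≡ 259 (mod 295).
Check: 254 × 259 = 65786 ≡ 1 (mod 295)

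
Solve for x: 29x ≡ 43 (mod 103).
x ≡ 37 (mod 103)

gcd(29, 103) = 1, which divides 43, so solutions exist.
Find 29^(-1) mod 103 by the extended Euclidean algorithm:
103 = 3 × 29 + 16  ⟹  16 = (1)·103 + (-3)·29
29 = 1 × 16 + 13  ⟹  13 = (-1)·103 + (4)·29
16 = 1 × 13 + 3  ⟹  3 = (2)·103 + (-7)·29
13 = 4 × 3 + 1  ⟹  1 = (-9)·103 + (32)·29
So (32)·29 ≡ 1 (mod 103), i.e. 29^(-1) ≡ 32 (mod 103).
x ≡ 32 × 43 = 1376 ≡ 37 (mod 103).
Check: 29 × 37 = 1073 ≡ 43 (mod 103).
Unique solution: x ≡ 37 (mod 103)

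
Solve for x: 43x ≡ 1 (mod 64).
3

gcd(43, 64) = 1, so the inverse exists.
Extended Euclidean algorithm on (64, 43):
64 = 1 × 43 + 21  ⟹  21 = (1)·64 + (-1)·43
43 = 2 × 21 + 1  ⟹  1 = (-2)·64 + (3)·43
So (3)·43 ≡ 1 (mod 64), i.e. 43^(-1) ≡ 3 (mod 64).
Check: 43 × 3 = 129 ≡ 1 (mod 64)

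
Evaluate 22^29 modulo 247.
29

Repeated squaring. Binary of 29 = 11101.
22^1 ≡ 22 (mod 247); 22^2 ≡ 237 (mod 247); 22^4 ≡ 100 (mod 247); 22^8 ≡ 120 (mod 247); 22^16 ≡ 74 (mod 247)
22^29 = 22^1 × 22^4 × 22^8 × 22^16 ≡ 29 (mod 247)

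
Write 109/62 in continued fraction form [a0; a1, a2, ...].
[1; 1, 3, 7, 2]

Euclidean algorithm steps:
109 = 1 × 62 + 47
62 = 1 × 47 + 15
47 = 3 × 15 + 2
15 = 7 × 2 + 1
2 = 2 × 1 + 0
Continued fraction: [1; 1, 3, 7, 2]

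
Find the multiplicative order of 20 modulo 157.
156

157 is prime, so ord(20) divides φ(157) = 156.
Divisors of 156: 1, 2, 3, 4, 6, 12, 13, 26, 39, 52, 78, 156.
Repeated squaring: 20^1 ≡ 20, 20^2 ≡ 86, 20^4 ≡ 17, 20^8 ≡ 132, 20^16 ≡ 154, 20^32 ≡ 9, 20^64 ≡ 81, 20^128 ≡ 124 (mod 157).
Test 20^d mod 157 for each divisor d in increasing order:
20^1 ≡ 20
20^2 ≡ 86
20^3 = 20^2·20^1 ≡ 150
20^4 ≡ 17
20^6 = 20^4·20^2 ≡ 49
20^12 = 20^8·20^4 ≡ 46
20^13 = 20^8·20^4·20^1 ≡ 135
20^26 = 20^16·20^8·20^2 ≡ 13
20^39 = 20^32·20^4·20^2·20^1 ≡ 28
20^52 = 20^32·20^16·20^4 ≡ 12
20^78 = 20^64·20^8·20^4·20^2 ≡ 156
20^156 = 20^128·20^16·20^8·20^4 ≡ 1  ← first divisor giving 1
The order is 156.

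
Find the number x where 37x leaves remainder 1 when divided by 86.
7

gcd(37, 86) = 1, so the inverse exists.
Extended Euclidean algorithm on (86, 37):
86 = 2 × 37 + 12  ⟹  12 = (1)·86 + (-2)·37
37 = 3 × 12 + 1  ⟹  1 = (-3)·86 + (7)·37
So (7)·37 ≡ 1 (mod 86), i.e. 37^(-1) ≡ 7 (mod 86).
Check: 37 × 7 = 259 ≡ 1 (mod 86)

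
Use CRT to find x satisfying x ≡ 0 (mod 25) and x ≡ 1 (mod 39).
625

Using Chinese Remainder Theorem:
M = 25 × 39 = 975
M1 = 39, M2 = 25
y1 = 39^(-1) mod 25 = 9
y2 = 25^(-1) mod 39 = 25
x = (0×39×9 + 1×25×25) mod 975 = 625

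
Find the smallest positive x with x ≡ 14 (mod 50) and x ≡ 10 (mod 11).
164

Using Chinese Remainder Theorem:
M = 50 × 11 = 550
M1 = 11, M2 = 50
y1 = 11^(-1) mod 50 = 41
y2 = 50^(-1) mod 11 = 2
x = (14×11×41 + 10×50×2) mod 550 = 164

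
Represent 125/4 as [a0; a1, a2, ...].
[31; 4]

Euclidean algorithm steps:
125 = 31 × 4 + 1
4 = 4 × 1 + 0
Continued fraction: [31; 4]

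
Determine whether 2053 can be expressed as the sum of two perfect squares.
17² + 42² (a=17, b=42)

Factorization: 2053 = 2053
By Fermat: n is sum of two squares iff every prime p ≡ 3 (mod 4) appears to even power.
All primes ≡ 3 (mod 4) appear to even power.
Search a = 0, 1, 2, … for 2053 - a² a perfect square: first hit at a = 17: 2053 - 289 = 1764 = 42².
2053 = 17² + 42² = 289 + 1764 ✓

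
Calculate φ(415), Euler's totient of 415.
328

415 = 5 × 83
φ(n) = n × ∏(1 - 1/p) for each prime p dividing n
φ(415) = 415 × (1 - 1/5) × (1 - 1/83) = 328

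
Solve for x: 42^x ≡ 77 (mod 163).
84

Baby-step giant-step with step n = ⌈√163⌉ = 13.
Baby steps 42^j mod 163 (j:value) for j=0..12: 0:1, 1:42, 2:134, 3:86, 4:26, 5:114, 6:61, 7:117, 8:24, 9:30, 10:119, 11:108, 12:135.
Giant-step multiplier: 42^(-13) ≡ 42^(162-13) = 42^149 ≡ 149 (mod 163).
Giant steps γ_i = 77·149^i mod 163: γ_0=77, γ_1=63, γ_2=96, γ_3=123, γ_4=71, γ_5=147, γ_6=61 (in table at j=6).
x = i·n + j = 6·13 + 6 = 84.
Check: 42^84 ≡ 77 (mod 163).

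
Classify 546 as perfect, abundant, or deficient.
abundant

Proper divisors of 546: sum = 1 + 2 + 3 + 6 + 7 + 13 + 14 + 21 + 26 + 39 + 42 + 78 + 91 + 182 + 273 = 798
Since 798 > 546, 546 is abundant.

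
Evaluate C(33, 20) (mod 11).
0

Using Lucas' theorem:
Write n=33 and k=20 in base 11:
n in base 11: [3, 0]
k in base 11: [1, 9]
C(33,20) mod 11 = ∏ C(n_i, k_i) mod 11
Digit binomials (mod 11): C(3,1) = 3; C(0,9) = 0 (k_i > n_i)
Product: 3 × 0 = 0 ≡ 0 (mod 11)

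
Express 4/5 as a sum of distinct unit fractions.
1/2 + 1/4 + 1/20

Greedy algorithm:
4/5: ceiling(5/4) = 2, use 1/2
3/10: ceiling(10/3) = 4, use 1/4
1/20: ceiling(20/1) = 20, use 1/20
Result: 4/5 = 1/2 + 1/4 + 1/20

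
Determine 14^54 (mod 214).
14

Repeated squaring. Binary of 54 = 110110.
14^1 ≡ 14 (mod 214); 14^2 ≡ 196 (mod 214); 14^4 ≡ 110 (mod 214); 14^8 ≡ 116 (mod 214); 14^16 ≡ 188 (mod 214); 14^32 ≡ 34 (mod 214)
14^54 = 14^2 × 14^4 × 14^16 × 14^32 ≡ 14 (mod 214)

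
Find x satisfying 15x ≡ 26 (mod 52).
x ≡ 26 (mod 52)

gcd(15, 52) = 1, which divides 26, so solutions exist.
Find 15^(-1) mod 52 by the extended Euclidean algorithm:
52 = 3 × 15 + 7  ⟹  7 = (1)·52 + (-3)·15
15 = 2 × 7 + 1  ⟹  1 = (-2)·52 + (7)·15
So (7)·15 ≡ 1 (mod 52), i.e. 15^(-1) ≡ 7 (mod 52).
x ≡ 7 × 26 = 182 ≡ 26 (mod 52).
Check: 15 × 26 = 390 ≡ 26 (mod 52).
Unique solution: x ≡ 26 (mod 52)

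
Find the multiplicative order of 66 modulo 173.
172

173 is prime, so ord(66) divides φ(173) = 172.
Divisors of 172: 1, 2, 4, 43, 86, 172.
Repeated squaring: 66^1 ≡ 66, 66^2 ≡ 31, 66^4 ≡ 96, 66^8 ≡ 47, 66^16 ≡ 133, 66^32 ≡ 43, 66^64 ≡ 119, 66^128 ≡ 148 (mod 173).
Test 66^d mod 173 for each divisor d in increasing order:
66^1 ≡ 66
66^2 ≡ 31
66^4 ≡ 96
66^43 = 66^32·66^8·66^2·66^1 ≡ 93
66^86 = 66^64·66^16·66^4·66^2 ≡ 172
66^172 = 66^128·66^32·66^8·66^4 ≡ 1  ← first divisor giving 1
The order is 172.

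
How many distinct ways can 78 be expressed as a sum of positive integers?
12132164

p(n) counts ways to write n as a sum of positive integers (order ignored).
Euler's pentagonal recurrence: p(k) = p(k-1) + p(k-2) - p(k-5) - p(k-7) + p(k-12) + p(k-15) - ... (offsets j(3j∓1)/2, signs ++--, p(0)=1, p(<0)=0).
DP table for k = 0..77: p(0)=1, p(1)=1, p(2)=2, p(3)=3, p(4)=5, p(5)=7, p(6)=11, p(7)=15, p(8)=22, p(9)=30, p(10)=42, p(11)=56, p(12)=77, p(13)=101, p(14)=135, p(15)=176, p(16)=231, p(17)=297, p(18)=385, p(19)=490, p(20)=627, p(21)=792, p(22)=1002, p(23)=1255, p(24)=1575, p(25)=1958, p(26)=2436, p(27)=3010, p(28)=3718, p(29)=4565, p(30)=5604, p(31)=6842, p(32)=8349, p(33)=10143, p(34)=12310, p(35)=14883, p(36)=17977, p(37)=21637, p(38)=26015, p(39)=31185, p(40)=37338, p(41)=44583, p(42)=53174, p(43)=63261, p(44)=75175, p(45)=89134, p(46)=105558, p(47)=124754, p(48)=147273, p(49)=173525, p(50)=204226, p(51)=239943, p(52)=281589, p(53)=329931, p(54)=386155, p(55)=451276, p(56)=526823, p(57)=614154, p(58)=715220, p(59)=831820, p(60)=966467, p(61)=1121505, p(62)=1300156, p(63)=1505499, p(64)=1741630, p(65)=2012558, p(66)=2323520, p(67)=2679689, p(68)=3087735, p(69)=3554345, p(70)=4087968, p(71)=4697205, p(72)=5392783, p(73)=6185689, p(74)=7089500, p(75)=8118264, p(76)=9289091, p(77)=10619863.
Final step: p(78) = p(77) + p(76) - p(73) - p(71) + p(66) + p(63) - p(56) - p(52) + p(43) + p(38) - p(27) - p(21) + p(8) + p(1)
= 10619863 + 9289091 - 6185689 - 4697205 + 2323520 + 1505499 - 526823 - 281589 + 63261 + 26015 - 3010 - 792 + 22 + 1
= 12132164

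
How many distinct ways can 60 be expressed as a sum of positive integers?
966467

p(n) counts ways to write n as a sum of positive integers (order ignored).
Euler's pentagonal recurrence: p(k) = p(k-1) + p(k-2) - p(k-5) - p(k-7) + p(k-12) + p(k-15) - ... (offsets j(3j∓1)/2, signs ++--, p(0)=1, p(<0)=0).
DP table for k = 0..59: p(0)=1, p(1)=1, p(2)=2, p(3)=3, p(4)=5, p(5)=7, p(6)=11, p(7)=15, p(8)=22, p(9)=30, p(10)=42, p(11)=56, p(12)=77, p(13)=101, p(14)=135, p(15)=176, p(16)=231, p(17)=297, p(18)=385, p(19)=490, p(20)=627, p(21)=792, p(22)=1002, p(23)=1255, p(24)=1575, p(25)=1958, p(26)=2436, p(27)=3010, p(28)=3718, p(29)=4565, p(30)=5604, p(31)=6842, p(32)=8349, p(33)=10143, p(34)=12310, p(35)=14883, p(36)=17977, p(37)=21637, p(38)=26015, p(39)=31185, p(40)=37338, p(41)=44583, p(42)=53174, p(43)=63261, p(44)=75175, p(45)=89134, p(46)=105558, p(47)=124754, p(48)=147273, p(49)=173525, p(50)=204226, p(51)=239943, p(52)=281589, p(53)=329931, p(54)=386155, p(55)=451276, p(56)=526823, p(57)=614154, p(58)=715220, p(59)=831820.
Final step: p(60) = p(59) + p(58) - p(55) - p(53) + p(48) + p(45) - p(38) - p(34) + p(25) + p(20) - p(9) - p(3)
= 831820 + 715220 - 451276 - 329931 + 147273 + 89134 - 26015 - 12310 + 1958 + 627 - 30 - 3
= 966467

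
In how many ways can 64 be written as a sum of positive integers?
1741630

p(n) counts ways to write n as a sum of positive integers (order ignored).
Euler's pentagonal recurrence: p(k) = p(k-1) + p(k-2) - p(k-5) - p(k-7) + p(k-12) + p(k-15) - ... (offsets j(3j∓1)/2, signs ++--, p(0)=1, p(<0)=0).
DP table for k = 0..63: p(0)=1, p(1)=1, p(2)=2, p(3)=3, p(4)=5, p(5)=7, p(6)=11, p(7)=15, p(8)=22, p(9)=30, p(10)=42, p(11)=56, p(12)=77, p(13)=101, p(14)=135, p(15)=176, p(16)=231, p(17)=297, p(18)=385, p(19)=490, p(20)=627, p(21)=792, p(22)=1002, p(23)=1255, p(24)=1575, p(25)=1958, p(26)=2436, p(27)=3010, p(28)=3718, p(29)=4565, p(30)=5604, p(31)=6842, p(32)=8349, p(33)=10143, p(34)=12310, p(35)=14883, p(36)=17977, p(37)=21637, p(38)=26015, p(39)=31185, p(40)=37338, p(41)=44583, p(42)=53174, p(43)=63261, p(44)=75175, p(45)=89134, p(46)=105558, p(47)=124754, p(48)=147273, p(49)=173525, p(50)=204226, p(51)=239943, p(52)=281589, p(53)=329931, p(54)=386155, p(55)=451276, p(56)=526823, p(57)=614154, p(58)=715220, p(59)=831820, p(60)=966467, p(61)=1121505, p(62)=1300156, p(63)=1505499.
Final step: p(64) = p(63) + p(62) - p(59) - p(57) + p(52) + p(49) - p(42) - p(38) + p(29) + p(24) - p(13) - p(7)
= 1505499 + 1300156 - 831820 - 614154 + 281589 + 173525 - 53174 - 26015 + 4565 + 1575 - 101 - 15
= 1741630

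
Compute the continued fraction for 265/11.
[24; 11]

Euclidean algorithm steps:
265 = 24 × 11 + 1
11 = 11 × 1 + 0
Continued fraction: [24; 11]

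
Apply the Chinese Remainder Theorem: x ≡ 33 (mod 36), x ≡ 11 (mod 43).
1473

Using Chinese Remainder Theorem:
M = 36 × 43 = 1548
M1 = 43, M2 = 36
y1 = 43^(-1) mod 36 = 31
y2 = 36^(-1) mod 43 = 6
x = (33×43×31 + 11×36×6) mod 1548 = 1473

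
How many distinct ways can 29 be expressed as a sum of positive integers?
4565

p(n) counts ways to write n as a sum of positive integers (order ignored).
Euler's pentagonal recurrence: p(k) = p(k-1) + p(k-2) - p(k-5) - p(k-7) + p(k-12) + p(k-15) - ... (offsets j(3j∓1)/2, signs ++--, p(0)=1, p(<0)=0).
DP table for k = 0..28: p(0)=1, p(1)=1, p(2)=2, p(3)=3, p(4)=5, p(5)=7, p(6)=11, p(7)=15, p(8)=22, p(9)=30, p(10)=42, p(11)=56, p(12)=77, p(13)=101, p(14)=135, p(15)=176, p(16)=231, p(17)=297, p(18)=385, p(19)=490, p(20)=627, p(21)=792, p(22)=1002, p(23)=1255, p(24)=1575, p(25)=1958, p(26)=2436, p(27)=3010, p(28)=3718.
Final step: p(29) = p(28) + p(27) - p(24) - p(22) + p(17) + p(14) - p(7) - p(3)
= 3718 + 3010 - 1575 - 1002 + 297 + 135 - 15 - 3
= 4565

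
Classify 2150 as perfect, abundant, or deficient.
deficient

Proper divisors of 2150: sum = 1 + 2 + 5 + 10 + 25 + 43 + 50 + 86 + 215 + 430 + 1075 = 1942
Since 1942 < 2150, 2150 is deficient.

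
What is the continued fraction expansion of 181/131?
[1; 2, 1, 1, 1, 1, 1, 2, 2]

Euclidean algorithm steps:
181 = 1 × 131 + 50
131 = 2 × 50 + 31
50 = 1 × 31 + 19
31 = 1 × 19 + 12
19 = 1 × 12 + 7
12 = 1 × 7 + 5
7 = 1 × 5 + 2
5 = 2 × 2 + 1
2 = 2 × 1 + 0
Continued fraction: [1; 2, 1, 1, 1, 1, 1, 2, 2]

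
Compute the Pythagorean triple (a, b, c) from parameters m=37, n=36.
(73, 2664, 2665)

Euclid's formula: a = m² - n², b = 2mn, c = m² + n²
m = 37, n = 36
a = 37² - 36² = 1369 - 1296 = 73
b = 2 × 37 × 36 = 2664
c = 37² + 36² = 1369 + 1296 = 2665
Verification: 73² + 2664² = 5329 + 7096896 = 7102225 = 2665² ✓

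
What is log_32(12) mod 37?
20

Baby-step giant-step with step n = ⌈√37⌉ = 7.
Baby steps 32^j mod 37 (j:value) for j=0..6: 0:1, 1:32, 2:25, 3:23, 4:33, 5:20, 6:11.
Giant-step multiplier: 32^(-7) ≡ 32^(36-7) = 32^29 ≡ 2 (mod 37).
Giant steps γ_i = 12·2^i mod 37: γ_0=12, γ_1=24, γ_2=11 (in table at j=6).
x = i·n + j = 2·7 + 6 = 20.
Check: 32^20 ≡ 12 (mod 37).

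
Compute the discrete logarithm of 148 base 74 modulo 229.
178

Baby-step giant-step with step n = ⌈√229⌉ = 16.
Baby steps 74^j mod 229 (j:value) for j=0..15: 0:1, 1:74, 2:209, 3:123, 4:171, 5:59, 6:15, 7:194, 8:158, 9:13, 10:46, 11:198, 12:225, 13:162, 14:80, 15:195.
Giant-step multiplier: 74^(-16) ≡ 74^(228-16) = 74^212 ≡ 153 (mod 229).
Giant steps γ_i = 148·153^i mod 229: γ_0=148, γ_1=202, γ_2=220, γ_3=226, γ_4=228, γ_5=76, γ_6=178, γ_7=212, γ_8=147, γ_9=49, γ_10=169, γ_11=209 (in table at j=2).
x = i·n + j = 11·16 + 2 = 178.
Check: 74^178 ≡ 148 (mod 229).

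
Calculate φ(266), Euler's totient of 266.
108

266 = 2 × 7 × 19
φ(n) = n × ∏(1 - 1/p) for each prime p dividing n
φ(266) = 266 × (1 - 1/2) × (1 - 1/7) × (1 - 1/19) = 108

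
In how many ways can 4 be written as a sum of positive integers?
5

p(n) counts ways to write n as a sum of positive integers (order ignored).
Examples: 4; 3 + 1; 2 + 2; 2 + 1 + 1; 1 + 1 + 1 + 1
p(4) = 5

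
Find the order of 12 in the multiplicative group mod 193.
24

193 is prime, so ord(12) divides φ(193) = 192.
Divisors of 192: 1, 2, 3, 4, 6, 8, 12, 16, 24, 32, 48, 64, 96, 192.
Repeated squaring: 12^1 ≡ 12, 12^2 ≡ 144, 12^4 ≡ 85, 12^8 ≡ 84, 12^16 ≡ 108, 12^32 ≡ 84, 12^64 ≡ 108, 12^128 ≡ 84 (mod 193).
Test 12^d mod 193 for each divisor d in increasing order:
12^1 ≡ 12
12^2 ≡ 144
12^3 = 12^2·12^1 ≡ 184
12^4 ≡ 85
12^6 = 12^4·12^2 ≡ 81
12^8 ≡ 84
12^12 = 12^8·12^4 ≡ 192
12^16 ≡ 108
12^24 = 12^16·12^8 ≡ 1  ← first divisor giving 1
The order is 24.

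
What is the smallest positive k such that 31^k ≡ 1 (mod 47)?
46

47 is prime, so ord(31) divides φ(47) = 46.
Divisors of 46: 1, 2, 23, 46.
Repeated squaring: 31^1 ≡ 31, 31^2 ≡ 21, 31^4 ≡ 18, 31^8 ≡ 42, 31^16 ≡ 25, 31^32 ≡ 14 (mod 47).
Test 31^d mod 47 for each divisor d in increasing order:
31^1 ≡ 31
31^2 ≡ 21
31^23 = 31^16·31^4·31^2·31^1 ≡ 46
31^46 = 31^32·31^8·31^4·31^2 ≡ 1  ← first divisor giving 1
The order is 46.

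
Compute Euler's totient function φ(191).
190

191 = 191
φ(n) = n × ∏(1 - 1/p) for each prime p dividing n
φ(191) = 191 × (1 - 1/191) = 190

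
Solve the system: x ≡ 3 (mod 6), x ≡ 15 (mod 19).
15

Using Chinese Remainder Theorem:
M = 6 × 19 = 114
M1 = 19, M2 = 6
y1 = 19^(-1) mod 6 = 1
y2 = 6^(-1) mod 19 = 16
x = (3×19×1 + 15×6×16) mod 114 = 15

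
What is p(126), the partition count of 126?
3519222692

p(n) counts ways to write n as a sum of positive integers (order ignored).
Euler's pentagonal recurrence: p(k) = p(k-1) + p(k-2) - p(k-5) - p(k-7) + p(k-12) + p(k-15) - ... (offsets j(3j∓1)/2, signs ++--, p(0)=1, p(<0)=0).
DP table for k = 0..125: p(0)=1, p(1)=1, p(2)=2, p(3)=3, p(4)=5, p(5)=7, p(6)=11, p(7)=15, p(8)=22, p(9)=30, p(10)=42, p(11)=56, p(12)=77, p(13)=101, p(14)=135, p(15)=176, p(16)=231, p(17)=297, p(18)=385, p(19)=490, p(20)=627, p(21)=792, p(22)=1002, p(23)=1255, p(24)=1575, p(25)=1958, p(26)=2436, p(27)=3010, p(28)=3718, p(29)=4565, p(30)=5604, p(31)=6842, p(32)=8349, p(33)=10143, p(34)=12310, p(35)=14883, p(36)=17977, p(37)=21637, p(38)=26015, p(39)=31185, p(40)=37338, p(41)=44583, p(42)=53174, p(43)=63261, p(44)=75175, p(45)=89134, p(46)=105558, p(47)=124754, p(48)=147273, p(49)=173525, p(50)=204226, p(51)=239943, p(52)=281589, p(53)=329931, p(54)=386155, p(55)=451276, p(56)=526823, p(57)=614154, p(58)=715220, p(59)=831820, p(60)=966467, p(61)=1121505, p(62)=1300156, p(63)=1505499, p(64)=1741630, p(65)=2012558, p(66)=2323520, p(67)=2679689, p(68)=3087735, p(69)=3554345, p(70)=4087968, p(71)=4697205, p(72)=5392783, p(73)=6185689, p(74)=7089500, p(75)=8118264, p(76)=9289091, p(77)=10619863, p(78)=12132164, p(79)=13848650, p(80)=15796476, p(81)=18004327, p(82)=20506255, p(83)=23338469, p(84)=26543660, p(85)=30167357, p(86)=34262962, p(87)=38887673, p(88)=44108109, p(89)=49995925, p(90)=56634173, p(91)=64112359, p(92)=72533807, p(93)=82010177, p(94)=92669720, p(95)=104651419, p(96)=118114304, p(97)=133230930, p(98)=150198136, p(99)=169229875, p(100)=190569292, p(101)=214481126, p(102)=241265379, p(103)=271248950, p(104)=304801365, p(105)=342325709, p(106)=384276336, p(107)=431149389, p(108)=483502844, p(109)=541946240, p(110)=607163746, p(111)=679903203, p(112)=761002156, p(113)=851376628, p(114)=952050665, p(115)=1064144451, p(116)=1188908248, p(117)=1327710076, p(118)=1482074143, p(119)=1653668665, p(120)=1844349560, p(121)=2056148051, p(122)=2291320912, p(123)=2552338241, p(124)=2841940500, p(125)=3163127352.
Final step: p(126) = p(125) + p(124) - p(121) - p(119) + p(114) + p(111) - p(104) - p(100) + p(91) + p(86) - p(75) - p(69) + p(56) + p(49) - p(34) - p(26) + p(9) + p(0)
= 3163127352 + 2841940500 - 2056148051 - 1653668665 + 952050665 + 679903203 - 304801365 - 190569292 + 64112359 + 34262962 - 8118264 - 3554345 + 526823 + 173525 - 12310 - 2436 + 30 + 1
= 3519222692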